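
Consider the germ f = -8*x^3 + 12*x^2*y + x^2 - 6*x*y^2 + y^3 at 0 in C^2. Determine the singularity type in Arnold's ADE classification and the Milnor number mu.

Type A2, Milnor number mu = 2.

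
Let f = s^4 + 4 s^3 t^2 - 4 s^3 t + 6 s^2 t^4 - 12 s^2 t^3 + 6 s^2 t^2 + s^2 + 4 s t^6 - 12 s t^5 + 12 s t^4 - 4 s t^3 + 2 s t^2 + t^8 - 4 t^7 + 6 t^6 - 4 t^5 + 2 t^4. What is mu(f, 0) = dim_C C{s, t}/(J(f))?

3

The Hessian of f at 0 is [[2, 0], [0, 0]] with rank 1, so corank 1. A Groebner basis of the Jacobian ideal J(f) in C{s,t} is {s^2, s*t, s + t^2}; counting standard monomials gives mu = 3. Corank 1: A-series; mu = 3 gives A_3.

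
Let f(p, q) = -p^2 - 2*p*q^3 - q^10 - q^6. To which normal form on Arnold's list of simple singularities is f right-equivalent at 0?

A_{9}

The Hessian of f at 0 has rank 1. Corank 1: A-series; mu = 9 gives A_9.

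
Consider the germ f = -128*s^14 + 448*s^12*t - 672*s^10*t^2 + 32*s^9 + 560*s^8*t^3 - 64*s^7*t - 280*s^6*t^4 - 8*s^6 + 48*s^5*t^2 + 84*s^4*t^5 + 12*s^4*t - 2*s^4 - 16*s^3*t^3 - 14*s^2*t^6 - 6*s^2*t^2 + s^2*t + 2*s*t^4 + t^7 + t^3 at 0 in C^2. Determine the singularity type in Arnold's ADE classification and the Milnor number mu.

Type D_{4}, Milnor number mu = 4.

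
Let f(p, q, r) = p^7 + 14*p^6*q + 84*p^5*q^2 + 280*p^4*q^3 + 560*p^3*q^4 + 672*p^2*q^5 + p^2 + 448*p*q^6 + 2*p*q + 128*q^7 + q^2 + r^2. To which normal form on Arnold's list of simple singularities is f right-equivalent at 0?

A_6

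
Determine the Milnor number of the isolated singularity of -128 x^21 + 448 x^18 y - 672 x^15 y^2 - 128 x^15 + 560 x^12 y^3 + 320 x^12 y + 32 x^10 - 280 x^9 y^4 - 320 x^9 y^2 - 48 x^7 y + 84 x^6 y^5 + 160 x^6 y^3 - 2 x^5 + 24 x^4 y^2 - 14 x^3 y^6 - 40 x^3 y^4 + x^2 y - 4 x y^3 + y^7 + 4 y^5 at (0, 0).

8

The Hessian of f at 0 has rank 0. Corank 2; j^3 = x^2*y has shape L^2 M (L != M), so D-series; mu = 8 gives D_8.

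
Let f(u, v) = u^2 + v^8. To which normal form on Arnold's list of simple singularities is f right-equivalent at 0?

A_{7}

The Hessian of f at 0 is [[2, 0], [0, 0]] with rank 1, so corank 1. A Groebner basis of the Jacobian ideal J(f) in C{u,v} is {v^7, u}; counting standard monomials gives mu = 7. Corank 1: A-series; mu = 7 gives A_7.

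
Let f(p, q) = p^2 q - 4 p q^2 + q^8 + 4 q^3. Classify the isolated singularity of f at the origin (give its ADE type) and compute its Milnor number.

Type D_9, Milnor number mu = 9.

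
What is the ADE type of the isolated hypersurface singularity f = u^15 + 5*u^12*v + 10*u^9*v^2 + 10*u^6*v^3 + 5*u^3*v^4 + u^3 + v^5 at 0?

E_{8}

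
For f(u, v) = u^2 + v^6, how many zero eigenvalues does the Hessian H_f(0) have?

1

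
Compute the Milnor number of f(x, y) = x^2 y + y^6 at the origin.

7

The Hessian of f at 0 has rank 0. Corank 2; j^3 = x^2*y has shape L^2 M (L != M), so D-series; mu = 7 gives D_7.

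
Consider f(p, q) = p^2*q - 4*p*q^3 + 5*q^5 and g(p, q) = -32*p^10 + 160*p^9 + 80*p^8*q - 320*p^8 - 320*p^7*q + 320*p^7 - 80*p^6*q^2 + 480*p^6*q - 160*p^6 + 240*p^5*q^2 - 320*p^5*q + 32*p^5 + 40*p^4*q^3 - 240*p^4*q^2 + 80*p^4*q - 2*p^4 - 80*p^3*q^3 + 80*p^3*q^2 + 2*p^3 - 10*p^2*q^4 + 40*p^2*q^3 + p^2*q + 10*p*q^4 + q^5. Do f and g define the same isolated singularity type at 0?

Yes.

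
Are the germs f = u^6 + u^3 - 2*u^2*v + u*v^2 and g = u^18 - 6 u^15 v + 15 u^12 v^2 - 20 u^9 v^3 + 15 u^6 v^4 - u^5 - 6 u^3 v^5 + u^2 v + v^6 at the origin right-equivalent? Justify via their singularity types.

The Hessian of f at 0 has rank 0. Corank 2; j^3 = u*(u - v)^2 has shape L^2 M (L != M), so D-series; mu = 7 gives D_7. The Hessian of g at 0 has rank 0. Corank 2; j^3 = u^2*v has shape L^2 M (L != M), so D-series; mu = 7 gives D_7. Both have type D_7, hence right-equivalent.

Yes.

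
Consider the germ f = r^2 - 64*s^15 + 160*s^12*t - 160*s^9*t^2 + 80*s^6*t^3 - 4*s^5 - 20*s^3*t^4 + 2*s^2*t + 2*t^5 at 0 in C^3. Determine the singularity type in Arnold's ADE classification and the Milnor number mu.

The Hessian of f at 0 has rank 1. Corank 2; j^3 = 2*s^2*t has shape L^2 M (L != M), so D-series; mu = 6 gives D_6.

Type D6, Milnor number mu = 6.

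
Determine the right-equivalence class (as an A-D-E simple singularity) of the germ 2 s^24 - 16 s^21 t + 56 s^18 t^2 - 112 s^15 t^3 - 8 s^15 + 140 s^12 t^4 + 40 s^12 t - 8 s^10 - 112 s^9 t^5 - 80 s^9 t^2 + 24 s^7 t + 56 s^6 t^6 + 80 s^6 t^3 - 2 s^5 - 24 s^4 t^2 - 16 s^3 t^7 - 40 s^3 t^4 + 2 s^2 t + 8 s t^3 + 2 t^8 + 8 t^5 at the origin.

D_9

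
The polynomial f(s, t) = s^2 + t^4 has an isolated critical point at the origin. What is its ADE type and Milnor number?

Type A3, Milnor number mu = 3.

The Hessian of f at 0 is [[2, 0], [0, 0]] with rank 1, so corank 1. A Groebner basis of the Jacobian ideal J(f) in C{s,t} is {t^3, s}; counting standard monomials gives mu = 3. Corank 1: A-series; mu = 3 gives A_3.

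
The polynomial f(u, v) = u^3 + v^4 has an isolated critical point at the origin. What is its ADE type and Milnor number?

Type E_{6}, Milnor number mu = 6.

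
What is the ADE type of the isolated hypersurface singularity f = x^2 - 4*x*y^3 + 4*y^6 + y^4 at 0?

The Hessian of f at 0 has rank 1. Corank 1: A-series; mu = 3 gives A_3.

A3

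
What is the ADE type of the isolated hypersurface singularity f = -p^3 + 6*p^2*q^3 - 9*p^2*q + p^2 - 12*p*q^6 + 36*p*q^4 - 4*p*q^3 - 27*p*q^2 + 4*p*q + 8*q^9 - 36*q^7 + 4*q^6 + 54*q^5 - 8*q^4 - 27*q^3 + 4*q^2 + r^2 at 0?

The Hessian of f at 0 has rank 2. Corank 1: A-series; mu = 2 gives A_2.

A2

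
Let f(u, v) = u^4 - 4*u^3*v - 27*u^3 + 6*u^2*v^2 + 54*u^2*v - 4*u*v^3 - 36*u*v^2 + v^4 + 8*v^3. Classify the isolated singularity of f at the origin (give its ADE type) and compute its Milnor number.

Type E6, Milnor number mu = 6.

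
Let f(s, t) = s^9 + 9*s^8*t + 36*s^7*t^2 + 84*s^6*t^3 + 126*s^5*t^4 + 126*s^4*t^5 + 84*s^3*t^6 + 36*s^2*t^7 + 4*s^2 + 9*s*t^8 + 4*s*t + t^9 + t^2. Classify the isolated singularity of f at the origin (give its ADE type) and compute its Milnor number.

The Hessian of f at 0 is [[8, 4], [4, 2]] with rank 1, so corank 1. A Groebner basis of the Jacobian ideal J(f) in C{s,t} is {t^8, s + t/2}; counting standard monomials gives mu = 8. Corank 1: A-series; mu = 8 gives A_8.

Type A_{8}, Milnor number mu = 8.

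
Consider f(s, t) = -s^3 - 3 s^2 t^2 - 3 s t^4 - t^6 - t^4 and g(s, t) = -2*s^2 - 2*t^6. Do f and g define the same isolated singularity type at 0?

No.

The Hessian of f at 0 is [[0, 0], [0, 0]] with rank 0, so corank 2. A Groebner basis of the Jacobian ideal J(f) in C{s,t} is {s^3, s^2*t, s^2/2 + s*t^2, t^3}; counting standard monomials gives mu = 6. Corank 2; j^3 = -s^3 is a perfect cube, so E-series; the 4-jet and mu = 6 give E_6. The Hessian of g at 0 is [[-4, 0], [0, 0]] with rank 1, so corank 1. A Groebner basis of the Jacobian ideal J(g) in C{s,t} is {t^5, s}; counting standard monomials gives mu = 5. Corank 1: A-series; mu = 5 gives A_5. f is E_6 but g is A_5, hence not right-equivalent.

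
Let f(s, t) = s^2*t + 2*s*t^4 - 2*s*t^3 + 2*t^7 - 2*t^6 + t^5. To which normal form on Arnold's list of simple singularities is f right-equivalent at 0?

The Hessian of f at 0 has rank 0. Corank 2; j^3 = s^2*t has shape L^2 M (L != M), so D-series; mu = 8 gives D_8.

D8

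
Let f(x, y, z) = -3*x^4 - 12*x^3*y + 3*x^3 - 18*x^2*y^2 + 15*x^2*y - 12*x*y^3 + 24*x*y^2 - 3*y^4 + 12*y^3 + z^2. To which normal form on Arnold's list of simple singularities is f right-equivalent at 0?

The Hessian of f at 0 is [[0, 0, 0], [0, 0, 0], [0, 0, 2]] with rank 1, so corank 2. A Groebner basis of the Jacobian ideal J(f) in C{x,y,z} is {x*y^2 - x*y/2 - y^2, x*y/4 + y^3 + y^2/2, x^2 + 3*x*y + 2*y^2, z}; counting standard monomials gives mu = 5. Corank 2; j^3 = 3*(x + y)*(x + 2*y)^2 has shape L^2 M (L != M), so D-series; mu = 5 gives D_5.

D_{5}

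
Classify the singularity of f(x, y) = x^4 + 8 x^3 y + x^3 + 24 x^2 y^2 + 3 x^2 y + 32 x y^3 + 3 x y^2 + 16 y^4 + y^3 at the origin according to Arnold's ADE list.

E_6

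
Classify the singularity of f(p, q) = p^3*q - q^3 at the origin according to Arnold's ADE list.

E_{7}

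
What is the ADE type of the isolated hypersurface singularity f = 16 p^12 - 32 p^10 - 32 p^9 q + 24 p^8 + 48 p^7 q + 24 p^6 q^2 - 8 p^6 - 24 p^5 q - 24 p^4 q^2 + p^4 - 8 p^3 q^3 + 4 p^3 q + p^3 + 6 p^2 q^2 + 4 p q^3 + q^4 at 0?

The Hessian of f at 0 has rank 0. Corank 2; j^3 = p^3 is a perfect cube, so E-series; the 4-jet and mu = 6 give E_6.

E_{6}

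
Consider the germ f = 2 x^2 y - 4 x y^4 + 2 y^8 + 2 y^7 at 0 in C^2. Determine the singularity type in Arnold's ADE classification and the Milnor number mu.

Type D9, Milnor number mu = 9.

The Hessian of f at 0 is [[0, 0], [0, 0]] with rank 0, so corank 2. A Groebner basis of the Jacobian ideal J(f) in C{x,y} is {x^2*y^2, -8*x^2*y - x^2 + x*y^3, -x*y + y^4, x^3}; counting standard monomials gives mu = 9. Corank 2; j^3 = 2*x^2*y has shape L^2 M (L != M), so D-series; mu = 9 gives D_9.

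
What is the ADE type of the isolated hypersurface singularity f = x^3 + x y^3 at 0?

E7

The Hessian of f at 0 is [[0, 0], [0, 0]] with rank 0, so corank 2. A Groebner basis of the Jacobian ideal J(f) in C{x,y} is {x^3, x*y^2, 3*x^2 + y^3}; counting standard monomials gives mu = 7. Corank 2; j^3 = x^3 is a perfect cube, so E-series; the 4-jet and mu = 7 give E_7.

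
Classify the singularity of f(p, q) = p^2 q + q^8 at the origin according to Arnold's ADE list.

D_9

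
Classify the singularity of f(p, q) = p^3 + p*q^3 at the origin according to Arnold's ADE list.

E_{7}

The Hessian of f at 0 has rank 0. Corank 2; j^3 = p^3 is a perfect cube, so E-series; the 4-jet and mu = 7 give E_7.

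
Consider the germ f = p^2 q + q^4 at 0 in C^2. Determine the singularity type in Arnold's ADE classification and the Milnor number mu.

The Hessian of f at 0 is [[0, 0], [0, 0]] with rank 0, so corank 2. A Groebner basis of the Jacobian ideal J(f) in C{p,q} is {p^3, p^2/4 + q^3, p*q}; counting standard monomials gives mu = 5. Corank 2; j^3 = p^2*q has shape L^2 M (L != M), so D-series; mu = 5 gives D_5.

Type D_{5}, Milnor number mu = 5.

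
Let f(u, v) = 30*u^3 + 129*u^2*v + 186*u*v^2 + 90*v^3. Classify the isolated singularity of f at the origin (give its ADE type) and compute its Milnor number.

Type D_4, Milnor number mu = 4.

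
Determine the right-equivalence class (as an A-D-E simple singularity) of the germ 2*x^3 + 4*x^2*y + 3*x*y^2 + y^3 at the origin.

D4

The Hessian of f at 0 has rank 0. Corank 2; j^3 = (x + y)*(2*x^2 + 2*x*y + y^2) splits into three distinct lines over C (the quadratic factor has nonzero discriminant), so D_4.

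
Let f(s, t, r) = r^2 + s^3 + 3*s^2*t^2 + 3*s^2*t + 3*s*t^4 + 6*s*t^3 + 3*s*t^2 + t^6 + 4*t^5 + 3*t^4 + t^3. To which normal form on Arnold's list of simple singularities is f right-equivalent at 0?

The Hessian of f at 0 has rank 1. Corank 2; j^3 = (s + t)^3 is a perfect cube, so E-series; the 5-jet and mu = 8 give E_8.

E_{8}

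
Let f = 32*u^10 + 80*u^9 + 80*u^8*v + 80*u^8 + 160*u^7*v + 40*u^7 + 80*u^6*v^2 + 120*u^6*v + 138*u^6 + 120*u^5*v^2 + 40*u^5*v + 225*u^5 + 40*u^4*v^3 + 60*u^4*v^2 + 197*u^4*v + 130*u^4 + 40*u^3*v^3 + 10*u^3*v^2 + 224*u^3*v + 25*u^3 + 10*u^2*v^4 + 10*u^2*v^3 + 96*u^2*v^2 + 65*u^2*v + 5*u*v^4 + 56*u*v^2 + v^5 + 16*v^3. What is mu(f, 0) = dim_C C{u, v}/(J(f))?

6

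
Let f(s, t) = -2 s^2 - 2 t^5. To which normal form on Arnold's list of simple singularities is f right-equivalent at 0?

The Hessian of f at 0 has rank 1. Corank 1: A-series; mu = 4 gives A_4.

A_{4}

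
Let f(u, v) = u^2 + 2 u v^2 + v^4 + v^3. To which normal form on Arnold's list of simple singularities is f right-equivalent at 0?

The Hessian of f at 0 has rank 1. Corank 1: A-series; mu = 2 gives A_2.

A_{2}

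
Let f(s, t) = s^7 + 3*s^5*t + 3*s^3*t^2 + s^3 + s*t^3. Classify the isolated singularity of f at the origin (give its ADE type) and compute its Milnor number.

Type E_{7}, Milnor number mu = 7.

The Hessian of f at 0 has rank 0. Corank 2; j^3 = s^3 is a perfect cube, so E-series; the 4-jet and mu = 7 give E_7.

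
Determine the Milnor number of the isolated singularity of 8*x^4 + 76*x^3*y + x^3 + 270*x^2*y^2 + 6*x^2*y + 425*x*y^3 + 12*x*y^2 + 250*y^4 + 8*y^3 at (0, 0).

7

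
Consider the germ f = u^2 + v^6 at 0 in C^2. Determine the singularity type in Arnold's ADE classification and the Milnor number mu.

The Hessian of f at 0 has rank 1. Corank 1: A-series; mu = 5 gives A_5.

Type A_5, Milnor number mu = 5.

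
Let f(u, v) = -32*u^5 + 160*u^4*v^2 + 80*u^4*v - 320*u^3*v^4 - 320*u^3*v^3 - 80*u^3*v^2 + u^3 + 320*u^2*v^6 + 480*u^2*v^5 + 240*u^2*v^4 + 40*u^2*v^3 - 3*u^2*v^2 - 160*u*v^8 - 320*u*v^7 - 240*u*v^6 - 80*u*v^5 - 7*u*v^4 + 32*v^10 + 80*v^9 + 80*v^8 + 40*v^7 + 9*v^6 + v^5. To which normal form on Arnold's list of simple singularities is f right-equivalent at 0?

E_8

The Hessian of f at 0 has rank 0. Corank 2; j^3 = u^3 is a perfect cube, so E-series; the 5-jet and mu = 8 give E_8.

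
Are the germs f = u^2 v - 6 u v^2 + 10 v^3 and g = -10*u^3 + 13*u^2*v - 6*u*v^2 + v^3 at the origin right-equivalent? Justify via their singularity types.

Yes.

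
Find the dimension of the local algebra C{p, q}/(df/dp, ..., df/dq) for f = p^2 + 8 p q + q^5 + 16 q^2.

4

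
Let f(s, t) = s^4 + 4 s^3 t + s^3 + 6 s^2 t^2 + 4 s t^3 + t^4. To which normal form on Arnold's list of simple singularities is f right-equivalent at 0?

E6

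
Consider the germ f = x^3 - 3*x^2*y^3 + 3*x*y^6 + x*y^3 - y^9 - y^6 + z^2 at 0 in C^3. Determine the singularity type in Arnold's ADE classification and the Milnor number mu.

Type E_{7}, Milnor number mu = 7.

The Hessian of f at 0 is [[0, 0, 0], [0, 0, 0], [0, 0, 2]] with rank 1, so corank 2. A Groebner basis of the Jacobian ideal J(f) in C{x,y,z} is {x^3, x*y^2, 3*x^2 + y^3, z}; counting standard monomials gives mu = 7. Corank 2; j^3 = x^3 is a perfect cube, so E-series; the 4-jet and mu = 7 give E_7.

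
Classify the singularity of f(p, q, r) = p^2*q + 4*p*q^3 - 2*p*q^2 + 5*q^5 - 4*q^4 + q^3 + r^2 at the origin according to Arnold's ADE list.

The Hessian of f at 0 has rank 1. Corank 2; j^3 = q*(p - q)^2 has shape L^2 M (L != M), so D-series; mu = 6 gives D_6.

D6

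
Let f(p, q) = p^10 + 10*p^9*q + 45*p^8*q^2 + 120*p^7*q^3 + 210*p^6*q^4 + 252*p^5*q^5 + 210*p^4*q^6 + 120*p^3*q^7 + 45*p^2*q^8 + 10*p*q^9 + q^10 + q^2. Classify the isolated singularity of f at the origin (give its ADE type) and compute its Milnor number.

The Hessian of f at 0 is [[0, 0], [0, 2]] with rank 1, so corank 1. A Groebner basis of the Jacobian ideal J(f) in C{p,q} is {p^9, q}; counting standard monomials gives mu = 9. Corank 1: A-series; mu = 9 gives A_9.

Type A_{9}, Milnor number mu = 9.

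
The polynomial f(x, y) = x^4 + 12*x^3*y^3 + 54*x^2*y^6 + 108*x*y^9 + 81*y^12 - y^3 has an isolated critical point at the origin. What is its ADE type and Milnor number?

The Hessian of f at 0 has rank 0. Corank 2; j^3 = -y^3 is a perfect cube, so E-series; the 4-jet and mu = 6 give E_6.

Type E6, Milnor number mu = 6.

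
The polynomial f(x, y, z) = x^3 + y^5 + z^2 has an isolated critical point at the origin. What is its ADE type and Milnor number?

The Hessian of f at 0 has rank 1. Corank 2; j^3 = x^3 is a perfect cube, so E-series; the 5-jet and mu = 8 give E_8.

Type E8, Milnor number mu = 8.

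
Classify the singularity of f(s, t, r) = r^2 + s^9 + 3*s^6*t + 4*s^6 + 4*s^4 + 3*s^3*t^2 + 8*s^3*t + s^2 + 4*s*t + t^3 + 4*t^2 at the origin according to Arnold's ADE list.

The Hessian of f at 0 has rank 2. Corank 1: A-series; mu = 2 gives A_2.

A2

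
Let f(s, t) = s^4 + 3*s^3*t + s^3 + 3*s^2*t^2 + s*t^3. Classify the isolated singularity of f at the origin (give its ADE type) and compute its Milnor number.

Type E_{7}, Milnor number mu = 7.

The Hessian of f at 0 has rank 0. Corank 2; j^3 = s^3 is a perfect cube, so E-series; the 4-jet and mu = 7 give E_7.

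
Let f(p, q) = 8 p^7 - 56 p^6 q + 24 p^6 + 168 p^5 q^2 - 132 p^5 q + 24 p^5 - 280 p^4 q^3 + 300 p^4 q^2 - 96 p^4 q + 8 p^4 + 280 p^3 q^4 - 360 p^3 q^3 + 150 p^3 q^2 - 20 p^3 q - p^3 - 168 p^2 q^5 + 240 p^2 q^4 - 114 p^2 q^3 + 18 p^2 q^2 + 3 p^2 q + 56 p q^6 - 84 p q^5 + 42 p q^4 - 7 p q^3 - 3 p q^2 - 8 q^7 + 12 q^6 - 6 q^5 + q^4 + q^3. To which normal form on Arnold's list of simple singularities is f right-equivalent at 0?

The Hessian of f at 0 is [[0, 0], [0, 0]] with rank 0, so corank 2. A Groebner basis of the Jacobian ideal J(f) in C{p,q} is {3*p^2/4 - 3*p*q/2 + q^4 - q^3/4 + 3*q^2/4, p^3 - 9*p^2/4 + 9*p*q/2 - q^3/4 - 9*q^2/4, p^2*q - 7*p^2/4 + 7*p*q/2 - 5*q^3/12 - 7*q^2/4, -p^2 + p*q^2 + 2*p*q - 2*q^3/3 - q^2}; counting standard monomials gives mu = 7. Corank 2; j^3 = -(p - q)^3 is a perfect cube, so E-series; the 4-jet and mu = 7 give E_7.

E7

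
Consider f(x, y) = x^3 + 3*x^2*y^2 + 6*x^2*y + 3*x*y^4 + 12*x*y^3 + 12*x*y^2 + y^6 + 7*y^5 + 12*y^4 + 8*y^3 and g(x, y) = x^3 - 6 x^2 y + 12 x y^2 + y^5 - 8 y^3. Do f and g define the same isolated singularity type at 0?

Yes.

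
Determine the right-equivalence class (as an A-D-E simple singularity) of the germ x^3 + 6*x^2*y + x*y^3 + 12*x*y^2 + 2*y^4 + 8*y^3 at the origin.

The Hessian of f at 0 has rank 0. Corank 2; j^3 = (x + 2*y)^3 is a perfect cube, so E-series; the 4-jet and mu = 7 give E_7.

E_7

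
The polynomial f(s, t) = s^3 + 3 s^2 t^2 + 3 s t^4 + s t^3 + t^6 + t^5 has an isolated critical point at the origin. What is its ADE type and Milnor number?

Type E7, Milnor number mu = 7.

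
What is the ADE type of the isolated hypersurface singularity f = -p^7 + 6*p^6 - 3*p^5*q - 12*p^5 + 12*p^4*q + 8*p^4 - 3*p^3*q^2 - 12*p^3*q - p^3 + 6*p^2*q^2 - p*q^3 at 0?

The Hessian of f at 0 has rank 0. Corank 2; j^3 = -p^3 is a perfect cube, so E-series; the 4-jet and mu = 7 give E_7.

E_7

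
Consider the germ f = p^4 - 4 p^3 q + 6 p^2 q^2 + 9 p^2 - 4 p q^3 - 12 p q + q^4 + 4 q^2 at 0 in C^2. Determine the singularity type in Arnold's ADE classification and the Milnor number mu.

Type A_{3}, Milnor number mu = 3.

The Hessian of f at 0 is [[18, -12], [-12, 8]] with rank 1, so corank 1. A Groebner basis of the Jacobian ideal J(f) in C{p,q} is {q^3, p - 2*q/3}; counting standard monomials gives mu = 3. Corank 1: A-series; mu = 3 gives A_3.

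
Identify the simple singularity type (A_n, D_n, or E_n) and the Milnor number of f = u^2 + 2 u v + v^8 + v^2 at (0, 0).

The Hessian of f at 0 has rank 1. Corank 1: A-series; mu = 7 gives A_7.

Type A_7, Milnor number mu = 7.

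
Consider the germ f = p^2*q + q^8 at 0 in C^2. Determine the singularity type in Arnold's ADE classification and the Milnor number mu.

Type D_{9}, Milnor number mu = 9.

The Hessian of f at 0 is [[0, 0], [0, 0]] with rank 0, so corank 2. A Groebner basis of the Jacobian ideal J(f) in C{p,q} is {p^2/8 + q^7, p^3, p*q}; counting standard monomials gives mu = 9. Corank 2; j^3 = p^2*q has shape L^2 M (L != M), so D-series; mu = 9 gives D_9.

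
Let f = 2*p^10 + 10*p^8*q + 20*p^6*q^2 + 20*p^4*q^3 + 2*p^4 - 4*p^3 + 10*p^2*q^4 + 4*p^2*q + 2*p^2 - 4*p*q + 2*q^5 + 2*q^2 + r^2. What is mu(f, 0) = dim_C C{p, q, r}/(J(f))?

4

The Hessian of f at 0 has rank 2. Corank 1: A-series; mu = 4 gives A_4.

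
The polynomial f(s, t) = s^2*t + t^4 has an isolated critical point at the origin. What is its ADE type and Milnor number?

Type D5, Milnor number mu = 5.

The Hessian of f at 0 has rank 0. Corank 2; j^3 = s^2*t has shape L^2 M (L != M), so D-series; mu = 5 gives D_5.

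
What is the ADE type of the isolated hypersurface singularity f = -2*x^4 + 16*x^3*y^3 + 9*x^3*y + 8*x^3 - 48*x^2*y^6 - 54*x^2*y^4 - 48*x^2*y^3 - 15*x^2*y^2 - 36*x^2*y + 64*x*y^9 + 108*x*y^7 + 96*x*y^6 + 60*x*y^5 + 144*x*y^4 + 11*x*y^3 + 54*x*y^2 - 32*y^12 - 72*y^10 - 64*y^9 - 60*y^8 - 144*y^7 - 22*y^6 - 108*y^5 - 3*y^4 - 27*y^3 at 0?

E_7

The Hessian of f at 0 has rank 0. Corank 2; j^3 = (2*x - 3*y)^3 is a perfect cube, so E-series; the 4-jet and mu = 7 give E_7.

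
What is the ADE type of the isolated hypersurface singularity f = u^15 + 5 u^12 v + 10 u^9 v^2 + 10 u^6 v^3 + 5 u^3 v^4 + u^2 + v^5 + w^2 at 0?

The Hessian of f at 0 has rank 2. Corank 1: A-series; mu = 4 gives A_4.

A4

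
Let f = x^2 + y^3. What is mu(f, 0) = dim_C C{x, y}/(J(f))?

2

The Hessian of f at 0 is [[2, 0], [0, 0]] with rank 1, so corank 1. A Groebner basis of the Jacobian ideal J(f) in C{x,y} is {y^2, x}; counting standard monomials gives mu = 2. Corank 1: A-series; mu = 2 gives A_2.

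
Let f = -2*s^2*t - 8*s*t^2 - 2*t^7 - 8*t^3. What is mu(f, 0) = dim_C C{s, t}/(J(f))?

The Hessian of f at 0 is [[0, 0], [0, 0]] with rank 0, so corank 2. A Groebner basis of the Jacobian ideal J(f) in C{s,t} is {s^2/7 + t^6 - 4*t^2/7, s^3 + 8*t^3, s*t + 2*t^2}; counting standard monomials gives mu = 8. Corank 2; j^3 = -2*t*(s + 2*t)^2 has shape L^2 M (L != M), so D-series; mu = 8 gives D_8.

8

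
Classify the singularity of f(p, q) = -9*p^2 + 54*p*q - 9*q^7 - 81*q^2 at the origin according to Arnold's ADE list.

A_6

The Hessian of f at 0 has rank 1. Corank 1: A-series; mu = 6 gives A_6.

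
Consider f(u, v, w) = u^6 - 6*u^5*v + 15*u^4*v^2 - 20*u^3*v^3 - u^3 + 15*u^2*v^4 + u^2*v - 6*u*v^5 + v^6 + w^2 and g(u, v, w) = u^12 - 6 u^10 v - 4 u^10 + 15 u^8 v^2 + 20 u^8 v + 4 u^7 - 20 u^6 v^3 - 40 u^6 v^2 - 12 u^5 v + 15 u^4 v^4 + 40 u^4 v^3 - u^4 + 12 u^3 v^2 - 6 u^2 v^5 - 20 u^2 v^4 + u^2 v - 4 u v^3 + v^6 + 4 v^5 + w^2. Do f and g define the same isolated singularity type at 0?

Yes.

The Hessian of f at 0 has rank 1. Corank 2; j^3 = -u^2*(u - v) has shape L^2 M (L != M), so D-series; mu = 7 gives D_7. The Hessian of g at 0 has rank 1. Corank 2; j^3 = u^2*v has shape L^2 M (L != M), so D-series; mu = 7 gives D_7. Both have type D_7, hence right-equivalent.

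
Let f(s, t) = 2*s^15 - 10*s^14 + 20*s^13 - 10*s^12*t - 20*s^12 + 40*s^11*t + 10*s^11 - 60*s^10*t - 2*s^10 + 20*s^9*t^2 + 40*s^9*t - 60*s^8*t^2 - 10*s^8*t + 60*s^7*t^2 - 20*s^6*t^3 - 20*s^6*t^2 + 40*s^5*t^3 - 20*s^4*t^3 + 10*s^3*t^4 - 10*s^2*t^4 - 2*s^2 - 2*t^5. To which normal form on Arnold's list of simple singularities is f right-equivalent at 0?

A_{4}

The Hessian of f at 0 is [[-4, 0], [0, 0]] with rank 1, so corank 1. A Groebner basis of the Jacobian ideal J(f) in C{s,t} is {t^4, s}; counting standard monomials gives mu = 4. Corank 1: A-series; mu = 4 gives A_4.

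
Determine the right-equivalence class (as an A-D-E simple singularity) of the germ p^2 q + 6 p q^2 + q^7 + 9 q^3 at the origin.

The Hessian of f at 0 is [[0, 0], [0, 0]] with rank 0, so corank 2. A Groebner basis of the Jacobian ideal J(f) in C{p,q} is {p^2/7 + q^6 - 9*q^2/7, p^3 + 27*q^3, p*q + 3*q^2}; counting standard monomials gives mu = 8. Corank 2; j^3 = q*(p + 3*q)^2 has shape L^2 M (L != M), so D-series; mu = 8 gives D_8.

D_8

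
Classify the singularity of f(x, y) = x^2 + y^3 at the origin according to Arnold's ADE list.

A2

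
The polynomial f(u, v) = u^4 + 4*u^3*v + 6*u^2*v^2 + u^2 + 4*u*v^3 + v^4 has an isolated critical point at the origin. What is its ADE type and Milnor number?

The Hessian of f at 0 has rank 1. Corank 1: A-series; mu = 3 gives A_3.

Type A_{3}, Milnor number mu = 3.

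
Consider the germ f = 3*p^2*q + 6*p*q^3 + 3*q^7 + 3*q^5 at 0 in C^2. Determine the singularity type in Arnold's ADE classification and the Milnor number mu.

The Hessian of f at 0 has rank 0. Corank 2; j^3 = 3*p^2*q has shape L^2 M (L != M), so D-series; mu = 8 gives D_8.

Type D_{8}, Milnor number mu = 8.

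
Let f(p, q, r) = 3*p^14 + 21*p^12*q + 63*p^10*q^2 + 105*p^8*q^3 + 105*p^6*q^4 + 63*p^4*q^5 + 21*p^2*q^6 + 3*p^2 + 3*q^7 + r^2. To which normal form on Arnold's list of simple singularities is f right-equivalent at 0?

A6

The Hessian of f at 0 is [[6, 0, 0], [0, 0, 0], [0, 0, 2]] with rank 2, so corank 1. A Groebner basis of the Jacobian ideal J(f) in C{p,q,r} is {q^6, p, r}; counting standard monomials gives mu = 6. Corank 1: A-series; mu = 6 gives A_6.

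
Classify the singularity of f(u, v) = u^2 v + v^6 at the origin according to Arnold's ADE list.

D7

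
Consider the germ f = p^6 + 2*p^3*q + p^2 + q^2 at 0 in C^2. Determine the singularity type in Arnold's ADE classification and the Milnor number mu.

Type A_1, Milnor number mu = 1.

The Hessian of f at 0 has rank 2. Corank 0: nondegenerate Morse point, so A_1.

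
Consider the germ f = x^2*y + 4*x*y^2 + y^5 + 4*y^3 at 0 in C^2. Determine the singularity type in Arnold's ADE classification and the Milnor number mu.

Type D_{6}, Milnor number mu = 6.

The Hessian of f at 0 has rank 0. Corank 2; j^3 = y*(x + 2*y)^2 has shape L^2 M (L != M), so D-series; mu = 6 gives D_6.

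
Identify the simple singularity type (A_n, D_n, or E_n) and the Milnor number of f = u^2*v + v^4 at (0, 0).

Type D5, Milnor number mu = 5.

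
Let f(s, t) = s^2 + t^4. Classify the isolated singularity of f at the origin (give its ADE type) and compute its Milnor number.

Type A3, Milnor number mu = 3.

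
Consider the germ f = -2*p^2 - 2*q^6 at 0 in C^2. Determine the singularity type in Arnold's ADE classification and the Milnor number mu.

Type A5, Milnor number mu = 5.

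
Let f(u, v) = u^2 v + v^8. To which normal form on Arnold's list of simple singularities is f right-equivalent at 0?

The Hessian of f at 0 is [[0, 0], [0, 0]] with rank 0, so corank 2. A Groebner basis of the Jacobian ideal J(f) in C{u,v} is {u^2/8 + v^7, u^3, u*v}; counting standard monomials gives mu = 9. Corank 2; j^3 = u^2*v has shape L^2 M (L != M), so D-series; mu = 9 gives D_9.

D_9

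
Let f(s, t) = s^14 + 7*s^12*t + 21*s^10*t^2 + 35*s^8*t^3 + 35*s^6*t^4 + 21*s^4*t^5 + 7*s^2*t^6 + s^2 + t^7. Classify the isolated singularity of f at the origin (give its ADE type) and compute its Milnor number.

Type A6, Milnor number mu = 6.

The Hessian of f at 0 has rank 1. Corank 1: A-series; mu = 6 gives A_6.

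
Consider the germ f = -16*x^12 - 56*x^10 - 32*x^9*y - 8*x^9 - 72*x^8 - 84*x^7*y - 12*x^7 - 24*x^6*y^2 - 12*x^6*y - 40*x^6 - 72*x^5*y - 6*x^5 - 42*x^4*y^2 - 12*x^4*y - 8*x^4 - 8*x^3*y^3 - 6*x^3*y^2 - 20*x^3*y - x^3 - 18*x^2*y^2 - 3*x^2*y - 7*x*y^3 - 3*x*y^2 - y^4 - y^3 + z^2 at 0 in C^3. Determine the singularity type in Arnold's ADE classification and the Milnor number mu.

The Hessian of f at 0 has rank 1. Corank 2; j^3 = -(x + y)^3 is a perfect cube, so E-series; the 4-jet and mu = 7 give E_7.

Type E7, Milnor number mu = 7.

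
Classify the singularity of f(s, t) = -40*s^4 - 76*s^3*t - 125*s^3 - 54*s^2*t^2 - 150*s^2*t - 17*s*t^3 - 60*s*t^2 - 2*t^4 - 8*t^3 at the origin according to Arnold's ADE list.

E7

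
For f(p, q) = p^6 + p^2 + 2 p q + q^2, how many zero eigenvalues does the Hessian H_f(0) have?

1

Hessian at 0 has rank 1.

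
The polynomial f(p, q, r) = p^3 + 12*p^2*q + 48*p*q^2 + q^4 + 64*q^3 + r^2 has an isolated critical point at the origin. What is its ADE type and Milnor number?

The Hessian of f at 0 has rank 1. Corank 2; j^3 = (p + 4*q)^3 is a perfect cube, so E-series; the 4-jet and mu = 6 give E_6.

Type E_{6}, Milnor number mu = 6.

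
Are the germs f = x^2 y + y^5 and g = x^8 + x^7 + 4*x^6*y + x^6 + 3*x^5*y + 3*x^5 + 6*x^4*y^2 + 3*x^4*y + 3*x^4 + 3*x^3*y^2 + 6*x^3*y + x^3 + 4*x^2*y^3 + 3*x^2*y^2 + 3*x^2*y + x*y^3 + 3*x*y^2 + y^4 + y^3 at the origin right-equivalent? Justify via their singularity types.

No.

The Hessian of f at 0 has rank 0. Corank 2; j^3 = x^2*y has shape L^2 M (L != M), so D-series; mu = 6 gives D_6. The Hessian of g at 0 has rank 0. Corank 2; j^3 = (x + y)^3 is a perfect cube, so E-series; the 4-jet and mu = 7 give E_7. f is D_6 but g is E_7, hence not right-equivalent.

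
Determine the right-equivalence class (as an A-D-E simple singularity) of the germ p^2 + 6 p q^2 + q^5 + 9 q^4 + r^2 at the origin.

The Hessian of f at 0 has rank 2. Corank 1: A-series; mu = 4 gives A_4.

A4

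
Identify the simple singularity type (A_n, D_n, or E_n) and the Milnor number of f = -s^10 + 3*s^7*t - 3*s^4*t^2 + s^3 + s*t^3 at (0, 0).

Type E7, Milnor number mu = 7.

The Hessian of f at 0 has rank 0. Corank 2; j^3 = s^3 is a perfect cube, so E-series; the 4-jet and mu = 7 give E_7.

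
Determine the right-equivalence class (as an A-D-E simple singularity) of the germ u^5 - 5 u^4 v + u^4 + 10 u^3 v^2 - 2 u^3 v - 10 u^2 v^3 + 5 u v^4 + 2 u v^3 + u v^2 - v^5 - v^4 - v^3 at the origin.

D5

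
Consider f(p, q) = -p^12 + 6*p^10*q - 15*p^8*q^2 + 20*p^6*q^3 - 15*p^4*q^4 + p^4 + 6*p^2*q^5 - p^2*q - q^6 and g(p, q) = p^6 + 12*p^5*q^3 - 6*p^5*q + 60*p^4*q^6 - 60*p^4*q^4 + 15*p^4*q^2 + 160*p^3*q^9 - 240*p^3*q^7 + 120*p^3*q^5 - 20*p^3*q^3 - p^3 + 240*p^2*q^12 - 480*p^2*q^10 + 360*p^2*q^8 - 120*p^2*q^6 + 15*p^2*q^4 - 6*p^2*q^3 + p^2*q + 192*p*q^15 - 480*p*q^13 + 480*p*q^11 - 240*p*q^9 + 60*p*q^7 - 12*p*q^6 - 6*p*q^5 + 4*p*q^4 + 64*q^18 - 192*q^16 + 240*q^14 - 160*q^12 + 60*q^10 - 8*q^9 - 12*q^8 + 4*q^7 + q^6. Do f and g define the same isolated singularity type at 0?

Yes.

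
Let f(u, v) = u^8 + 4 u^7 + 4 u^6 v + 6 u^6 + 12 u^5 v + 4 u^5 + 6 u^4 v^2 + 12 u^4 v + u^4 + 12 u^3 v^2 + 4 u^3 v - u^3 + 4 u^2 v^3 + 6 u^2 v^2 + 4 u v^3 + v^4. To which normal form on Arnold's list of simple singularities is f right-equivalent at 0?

E_6

The Hessian of f at 0 has rank 0. Corank 2; j^3 = -u^3 is a perfect cube, so E-series; the 4-jet and mu = 6 give E_6.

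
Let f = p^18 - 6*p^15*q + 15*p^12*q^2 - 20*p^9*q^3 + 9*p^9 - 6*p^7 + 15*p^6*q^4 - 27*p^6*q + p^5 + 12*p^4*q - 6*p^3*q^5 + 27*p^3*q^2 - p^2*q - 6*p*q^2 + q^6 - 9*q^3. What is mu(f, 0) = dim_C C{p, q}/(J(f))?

The Hessian of f at 0 has rank 0. Corank 2; j^3 = -q*(p + 3*q)^2 has shape L^2 M (L != M), so D-series; mu = 7 gives D_7.

7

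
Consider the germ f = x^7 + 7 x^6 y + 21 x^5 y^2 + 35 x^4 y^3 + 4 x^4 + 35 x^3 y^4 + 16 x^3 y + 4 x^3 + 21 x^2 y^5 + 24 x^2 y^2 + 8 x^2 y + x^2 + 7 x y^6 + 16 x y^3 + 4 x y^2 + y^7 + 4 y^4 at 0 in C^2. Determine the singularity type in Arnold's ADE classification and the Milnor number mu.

The Hessian of f at 0 is [[2, 0], [0, 0]] with rank 1, so corank 1. A Groebner basis of the Jacobian ideal J(f) in C{x,y} is {-7*x*y/6 - 5*x/24 + y^4 - 2*y^3/3 - 5*y^2/12, x*y^2 + 2*x*y/3 + x/12 + 2*y^3/3 + y^2/6, x^2 + 2*x*y + x/2 + y^2}; counting standard monomials gives mu = 6. Corank 1: A-series; mu = 6 gives A_6.

Type A6, Milnor number mu = 6.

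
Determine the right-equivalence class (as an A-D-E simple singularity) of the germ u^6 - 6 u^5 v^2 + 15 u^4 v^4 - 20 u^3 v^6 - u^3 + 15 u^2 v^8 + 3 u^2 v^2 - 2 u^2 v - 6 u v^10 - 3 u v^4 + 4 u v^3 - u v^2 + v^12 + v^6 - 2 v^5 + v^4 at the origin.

D_7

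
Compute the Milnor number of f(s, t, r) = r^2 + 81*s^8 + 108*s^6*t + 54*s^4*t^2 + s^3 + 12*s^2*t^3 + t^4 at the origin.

6

The Hessian of f at 0 has rank 1. Corank 2; j^3 = s^3 is a perfect cube, so E-series; the 4-jet and mu = 6 give E_6.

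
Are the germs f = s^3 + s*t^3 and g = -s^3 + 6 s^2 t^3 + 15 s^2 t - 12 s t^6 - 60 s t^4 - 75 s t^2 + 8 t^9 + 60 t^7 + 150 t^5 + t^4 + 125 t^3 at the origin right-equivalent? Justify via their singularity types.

No.

The Hessian of f at 0 is [[0, 0], [0, 0]] with rank 0, so corank 2. A Groebner basis of the Jacobian ideal J(f) in C{s,t} is {s^3, s*t^2, 3*s^2 + t^3}; counting standard monomials gives mu = 7. Corank 2; j^3 = s^3 is a perfect cube, so E-series; the 4-jet and mu = 7 give E_7. The Hessian of g at 0 is [[0, 0], [0, 0]] with rank 0, so corank 2. A Groebner basis of the Jacobian ideal J(g) in C{s,t} is {t^3, s^2 - 10*s*t + 25*t^2}; counting standard monomials gives mu = 6. Corank 2; j^3 = -(s - 5*t)^3 is a perfect cube, so E-series; the 4-jet and mu = 6 give E_6. f is E_7 but g is E_6, hence not right-equivalent.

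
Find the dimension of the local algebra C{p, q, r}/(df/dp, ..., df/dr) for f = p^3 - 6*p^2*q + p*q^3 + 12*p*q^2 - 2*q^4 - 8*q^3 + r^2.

The Hessian of f at 0 is [[0, 0, 0], [0, 0, 0], [0, 0, 2]] with rank 1, so corank 2. A Groebner basis of the Jacobian ideal J(f) in C{p,q,r} is {p^3 - 6*p^2*q - 48*p^2 + 192*p*q - 192*q^2, 6*p^2 + p*q^2 - 24*p*q + 24*q^2, 3*p^2 - 12*p*q + q^3 + 12*q^2, r}; counting standard monomials gives mu = 7. Corank 2; j^3 = (p - 2*q)^3 is a perfect cube, so E-series; the 4-jet and mu = 7 give E_7.

7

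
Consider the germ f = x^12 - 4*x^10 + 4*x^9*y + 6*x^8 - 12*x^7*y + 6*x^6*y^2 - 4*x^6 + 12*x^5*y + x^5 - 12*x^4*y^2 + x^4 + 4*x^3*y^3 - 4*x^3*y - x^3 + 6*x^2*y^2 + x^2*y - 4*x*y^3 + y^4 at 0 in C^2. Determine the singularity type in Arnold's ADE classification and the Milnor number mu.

Type D5, Milnor number mu = 5.

The Hessian of f at 0 has rank 0. Corank 2; j^3 = -x^2*(x - y) has shape L^2 M (L != M), so D-series; mu = 5 gives D_5.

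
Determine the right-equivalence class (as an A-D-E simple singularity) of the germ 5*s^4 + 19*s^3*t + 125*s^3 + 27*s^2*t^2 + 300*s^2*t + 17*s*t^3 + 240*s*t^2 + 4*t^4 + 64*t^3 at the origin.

The Hessian of f at 0 has rank 0. Corank 2; j^3 = (5*s + 4*t)^3 is a perfect cube, so E-series; the 4-jet and mu = 7 give E_7.

E_{7}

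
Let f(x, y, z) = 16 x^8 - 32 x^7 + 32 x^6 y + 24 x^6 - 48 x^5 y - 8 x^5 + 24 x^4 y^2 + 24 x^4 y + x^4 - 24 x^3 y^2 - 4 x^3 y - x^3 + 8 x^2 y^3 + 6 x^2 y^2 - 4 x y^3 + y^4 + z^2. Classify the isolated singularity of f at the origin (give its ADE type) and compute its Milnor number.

Type E_6, Milnor number mu = 6.

The Hessian of f at 0 is [[0, 0, 0], [0, 0, 0], [0, 0, 2]] with rank 1, so corank 2. A Groebner basis of the Jacobian ideal J(f) in C{x,y,z} is {y^4, x*y^2 - y^3/3, x^2, z}; counting standard monomials gives mu = 6. Corank 2; j^3 = -x^3 is a perfect cube, so E-series; the 4-jet and mu = 6 give E_6.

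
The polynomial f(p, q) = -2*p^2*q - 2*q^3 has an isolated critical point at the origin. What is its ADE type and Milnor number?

Type D_{4}, Milnor number mu = 4.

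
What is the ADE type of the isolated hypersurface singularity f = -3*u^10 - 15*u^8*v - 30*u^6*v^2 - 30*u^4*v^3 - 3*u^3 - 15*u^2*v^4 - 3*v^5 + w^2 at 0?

E_{8}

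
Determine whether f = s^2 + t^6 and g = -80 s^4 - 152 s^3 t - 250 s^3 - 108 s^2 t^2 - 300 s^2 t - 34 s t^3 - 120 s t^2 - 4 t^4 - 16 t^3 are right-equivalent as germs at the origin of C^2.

No.

The Hessian of f at 0 is [[2, 0], [0, 0]] with rank 1, so corank 1. A Groebner basis of the Jacobian ideal J(f) in C{s,t} is {t^5, s}; counting standard monomials gives mu = 5. Corank 1: A-series; mu = 5 gives A_5. The Hessian of g at 0 is [[0, 0], [0, 0]] with rank 0, so corank 2. A Groebner basis of the Jacobian ideal J(g) in C{s,t} is {1171875*s^2/4 + 234375*s*t + t^4 + 125*t^3/4 + 46875*t^2, s^3 + 675*s^2/2 + 270*s*t + t^3/10 + 54*t^2, s^2*t - 2125*s^2/4 - 425*s*t - 13*t^3/60 - 85*t^2, 625*s^2 + s*t^2 + 500*s*t + 7*t^3/15 + 100*t^2}; counting standard monomials gives mu = 7. Corank 2; j^3 = -2*(5*s + 2*t)^3 is a perfect cube, so E-series; the 4-jet and mu = 7 give E_7. f is A_5 but g is E_7, hence not right-equivalent.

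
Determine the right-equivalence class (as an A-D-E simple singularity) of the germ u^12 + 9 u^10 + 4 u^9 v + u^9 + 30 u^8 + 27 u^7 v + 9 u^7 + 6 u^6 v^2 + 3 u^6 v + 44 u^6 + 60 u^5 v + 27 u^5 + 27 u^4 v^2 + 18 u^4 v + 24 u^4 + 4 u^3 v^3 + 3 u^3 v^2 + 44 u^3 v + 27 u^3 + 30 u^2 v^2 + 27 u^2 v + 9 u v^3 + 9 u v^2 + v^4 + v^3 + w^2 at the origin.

E7

The Hessian of f at 0 is [[0, 0, 0], [0, 0, 0], [0, 0, 2]] with rank 1, so corank 2. A Groebner basis of the Jacobian ideal J(f) in C{u,v,w} is {19683*u^2/4 + 6561*u*v/2 + v^4 + 27*v^3/4 + 2187*v^2/4, u^3 + 135*u^2/4 + 45*u*v/2 + v^3/12 + 15*v^2/4, u^2*v - 243*u^2/4 - 81*u*v/2 - 7*v^3/36 - 27*v^2/4, 81*u^2 + u*v^2 + 54*u*v + 4*v^3/9 + 9*v^2, w}; counting standard monomials gives mu = 7. Corank 2; j^3 = (3*u + v)^3 is a perfect cube, so E-series; the 4-jet and mu = 7 give E_7.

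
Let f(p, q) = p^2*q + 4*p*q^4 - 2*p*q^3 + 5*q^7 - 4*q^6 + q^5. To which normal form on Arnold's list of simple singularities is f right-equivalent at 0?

D_{8}

The Hessian of f at 0 has rank 0. Corank 2; j^3 = p^2*q has shape L^2 M (L != M), so D-series; mu = 8 gives D_8.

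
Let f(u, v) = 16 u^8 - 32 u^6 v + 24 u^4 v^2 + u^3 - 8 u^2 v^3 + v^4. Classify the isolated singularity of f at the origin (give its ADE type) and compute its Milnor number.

Type E6, Milnor number mu = 6.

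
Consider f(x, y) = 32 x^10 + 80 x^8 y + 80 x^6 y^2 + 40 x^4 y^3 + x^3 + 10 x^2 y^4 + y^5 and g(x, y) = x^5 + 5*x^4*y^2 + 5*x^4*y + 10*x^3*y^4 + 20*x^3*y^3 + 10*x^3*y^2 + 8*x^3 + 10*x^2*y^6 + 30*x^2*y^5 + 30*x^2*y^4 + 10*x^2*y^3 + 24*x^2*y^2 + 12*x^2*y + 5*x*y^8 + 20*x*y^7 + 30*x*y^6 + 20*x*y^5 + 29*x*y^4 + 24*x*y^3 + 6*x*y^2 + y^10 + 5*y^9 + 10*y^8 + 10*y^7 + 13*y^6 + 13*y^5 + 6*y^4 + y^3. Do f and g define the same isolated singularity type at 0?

Yes.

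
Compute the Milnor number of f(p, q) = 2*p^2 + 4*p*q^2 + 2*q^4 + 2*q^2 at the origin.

The Hessian of f at 0 is [[4, 0], [0, 4]] with rank 2, so corank 0. A Groebner basis of the Jacobian ideal J(f) in C{p,q} is {p, q}; counting standard monomials gives mu = 1. Corank 0: nondegenerate Morse point, so A_1.

1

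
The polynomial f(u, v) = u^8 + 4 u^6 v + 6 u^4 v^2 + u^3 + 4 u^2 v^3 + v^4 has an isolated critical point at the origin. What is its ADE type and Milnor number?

Type E_6, Milnor number mu = 6.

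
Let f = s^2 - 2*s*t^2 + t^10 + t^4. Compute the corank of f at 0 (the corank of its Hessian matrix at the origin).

1

Hessian at 0 has rank 1.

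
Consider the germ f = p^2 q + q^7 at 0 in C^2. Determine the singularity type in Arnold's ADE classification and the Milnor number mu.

Type D_8, Milnor number mu = 8.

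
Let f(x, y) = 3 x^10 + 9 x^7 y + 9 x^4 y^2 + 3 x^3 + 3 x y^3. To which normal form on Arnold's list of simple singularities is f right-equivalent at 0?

The Hessian of f at 0 is [[0, 0], [0, 0]] with rank 0, so corank 2. A Groebner basis of the Jacobian ideal J(f) in C{x,y} is {x^3, x*y^2, 3*x^2 + y^3}; counting standard monomials gives mu = 7. Corank 2; j^3 = 3*x^3 is a perfect cube, so E-series; the 4-jet and mu = 7 give E_7.

E_{7}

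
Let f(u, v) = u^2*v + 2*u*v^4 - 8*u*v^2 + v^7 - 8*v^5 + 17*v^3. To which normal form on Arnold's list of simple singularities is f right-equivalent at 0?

The Hessian of f at 0 has rank 0. Corank 2; j^3 = v*(u^2 - 8*u*v + 17*v^2) splits into three distinct lines over C (the quadratic factor has nonzero discriminant), so D_4.

D4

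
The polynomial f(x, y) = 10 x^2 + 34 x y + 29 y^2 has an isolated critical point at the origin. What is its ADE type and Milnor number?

The Hessian of f at 0 has rank 2. Corank 0: nondegenerate Morse point, so A_1.

Type A_{1}, Milnor number mu = 1.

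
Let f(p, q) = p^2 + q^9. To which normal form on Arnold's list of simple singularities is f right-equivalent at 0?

The Hessian of f at 0 has rank 1. Corank 1: A-series; mu = 8 gives A_8.

A8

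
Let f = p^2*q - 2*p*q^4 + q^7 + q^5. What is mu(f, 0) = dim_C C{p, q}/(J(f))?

The Hessian of f at 0 is [[0, 0], [0, 0]] with rank 0, so corank 2. A Groebner basis of the Jacobian ideal J(f) in C{p,q} is {-p*q + q^4, p*q^2, p^2 + 5*p*q}; counting standard monomials gives mu = 6. Corank 2; j^3 = p^2*q has shape L^2 M (L != M), so D-series; mu = 6 gives D_6.

6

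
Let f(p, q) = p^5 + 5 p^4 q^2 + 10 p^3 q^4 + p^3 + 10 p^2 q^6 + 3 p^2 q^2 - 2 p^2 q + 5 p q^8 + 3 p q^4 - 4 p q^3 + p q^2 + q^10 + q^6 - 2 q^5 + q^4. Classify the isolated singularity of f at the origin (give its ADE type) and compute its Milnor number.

Type D6, Milnor number mu = 6.

The Hessian of f at 0 has rank 0. Corank 2; j^3 = p*(p - q)^2 has shape L^2 M (L != M), so D-series; mu = 6 gives D_6.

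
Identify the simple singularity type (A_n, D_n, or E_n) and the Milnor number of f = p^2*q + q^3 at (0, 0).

Type D_4, Milnor number mu = 4.

The Hessian of f at 0 has rank 0. Corank 2; j^3 = q*(p^2 + q^2) splits into three distinct lines over C (the quadratic factor has nonzero discriminant), so D_4.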